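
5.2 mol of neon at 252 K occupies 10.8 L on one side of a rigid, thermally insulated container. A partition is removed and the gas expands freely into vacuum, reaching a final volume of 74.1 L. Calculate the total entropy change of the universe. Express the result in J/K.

For an ideal gas in free expansion Q = 0 and W = 0, so T is unchanged.
Entropy is a state function; using a reversible isothermal path, ΔS_gas = nR ln(V₂/V₁) = 5.2 × 8.314 × ln(74.1/10.8) = 83.3 J/K.
The insulated surroundings exchange no heat, so ΔS_surr = 0 and ΔS_universe = ΔS_gas.

ΔS_universe = 83.3 J/K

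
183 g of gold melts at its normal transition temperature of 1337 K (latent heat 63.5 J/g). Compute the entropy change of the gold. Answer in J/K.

ΔS = 8.69 J/K

Heat absorbed by the substance: Q = mL = 183 × 63.5 = 11620.5 J.
At constant T, ΔS = Q_rev/T = 11620.5 / 1337 = 8.69 J/K.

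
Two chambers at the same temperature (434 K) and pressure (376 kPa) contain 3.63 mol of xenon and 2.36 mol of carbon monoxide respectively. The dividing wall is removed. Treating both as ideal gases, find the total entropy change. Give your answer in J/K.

ΔS_mix = 33.4 J/K

Mole fractions: x_A = 3.63/5.99 = 0.606, x_B = 0.394.
ΔS_mix = −R(n_A ln x_A + n_B ln x_B) = −8.314 × (3.63 ln 0.606 + 2.36 ln 0.394) = 33.4 J/K.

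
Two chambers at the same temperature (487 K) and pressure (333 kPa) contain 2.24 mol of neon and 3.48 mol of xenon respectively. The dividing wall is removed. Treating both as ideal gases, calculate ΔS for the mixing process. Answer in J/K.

ΔS_mix = 31.8 J/K

Mole fractions: x_A = 2.24/5.72 = 0.392, x_B = 0.608.
ΔS_mix = −R(n_A ln x_A + n_B ln x_B) = −8.314 × (2.24 ln 0.392 + 3.48 ln 0.608) = 31.8 J/K.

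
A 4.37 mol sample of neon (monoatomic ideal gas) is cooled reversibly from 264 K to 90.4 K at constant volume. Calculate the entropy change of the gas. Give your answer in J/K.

ΔS = -58.4 J/K

At constant volume, ΔS = nC_V ln(T₂/T₁) with C_V = 3R/2 = 12.47 J mol⁻¹ K⁻¹.
ΔS = 4.37 × 12.47 × ln(90.4/264) = -58.4 J/K.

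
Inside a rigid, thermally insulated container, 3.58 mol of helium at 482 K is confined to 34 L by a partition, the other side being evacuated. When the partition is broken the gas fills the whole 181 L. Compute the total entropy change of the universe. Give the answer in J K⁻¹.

For an ideal gas in free expansion Q = 0 and W = 0, so T is unchanged.
Entropy is a state function; using a reversible isothermal path, ΔS_gas = nR ln(V₂/V₁) = 3.58 × 8.314 × ln(181/34) = 49.8 J/K.
The insulated surroundings exchange no heat, so ΔS_surr = 0 and ΔS_universe = ΔS_gas.

ΔS_universe = 49.8 J/K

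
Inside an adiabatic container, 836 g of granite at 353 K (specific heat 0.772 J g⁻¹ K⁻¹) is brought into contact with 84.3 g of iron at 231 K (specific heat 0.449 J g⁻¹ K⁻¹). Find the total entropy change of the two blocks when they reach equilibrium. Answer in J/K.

Energy balance: T_f = (m₁c₁T₁ + m₂c₂T₂)/(m₁c₁ + m₂c₂) = 346.24 K.
ΔS₁ = m₁c₁ ln(T_f/T₁) = 645.392 × ln(346.24/353) = -12.48 J/K.
ΔS₂ = m₂c₂ ln(T_f/T₂) = 37.8507 × ln(346.24/231) = 15.32 J/K.
ΔS_total = -12.48 + 15.32 = 2.84 J/K.

ΔS_total = 2.84 J/K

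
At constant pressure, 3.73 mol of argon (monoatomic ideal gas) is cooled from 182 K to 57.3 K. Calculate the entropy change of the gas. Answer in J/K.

At constant pressure, ΔS = nC_p ln(T₂/T₁) with C_p = 5R/2 = 20.79 J mol⁻¹ K⁻¹.
ΔS = 3.73 × 20.79 × ln(57.3/182) = -89.6 J/K.

ΔS = -89.6 J/K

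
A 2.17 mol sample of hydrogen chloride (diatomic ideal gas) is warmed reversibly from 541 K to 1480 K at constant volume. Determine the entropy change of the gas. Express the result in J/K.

ΔS = 45.4 J/K

At constant volume, ΔS = nC_V ln(T₂/T₁) with C_V = 5R/2 = 20.79 J mol⁻¹ K⁻¹.
ΔS = 2.17 × 20.79 × ln(1480/541) = 45.4 J/K.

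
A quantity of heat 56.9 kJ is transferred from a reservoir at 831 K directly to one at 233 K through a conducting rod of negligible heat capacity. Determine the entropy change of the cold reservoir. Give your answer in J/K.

ΔS_cold = 244 J/K

The cold reservoir gains heat Q, so ΔS_cold = +Q/T_C = 56900/233 = 244 J/K.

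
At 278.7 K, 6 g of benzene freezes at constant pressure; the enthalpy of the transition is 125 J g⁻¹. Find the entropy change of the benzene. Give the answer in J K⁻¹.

ΔS = -2.69 J/K

Heat released by the substance: Q = −mL = −6 × 125 = −750 J.
At constant T, ΔS = Q_rev/T = −750 / 278.7 = -2.69 J/K.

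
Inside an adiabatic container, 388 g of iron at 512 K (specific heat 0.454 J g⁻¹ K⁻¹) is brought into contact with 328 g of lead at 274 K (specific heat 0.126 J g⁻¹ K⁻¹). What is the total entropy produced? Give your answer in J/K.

ΔS_total = 5.73 J/K

Energy balance: T_f = (m₁c₁T₁ + m₂c₂T₂)/(m₁c₁ + m₂c₂) = 466.77 K.
ΔS₁ = m₁c₁ ln(T_f/T₁) = 176.152 × ln(466.77/512) = -16.29 J/K.
ΔS₂ = m₂c₂ ln(T_f/T₂) = 41.328 × ln(466.77/274) = 22.02 J/K.
ΔS_total = -16.29 + 22.02 = 5.73 J/K.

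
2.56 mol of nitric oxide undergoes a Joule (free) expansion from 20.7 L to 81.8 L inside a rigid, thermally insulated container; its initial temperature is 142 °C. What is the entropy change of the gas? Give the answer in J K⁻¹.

For an ideal gas in free expansion Q = 0 and W = 0, so T is unchanged.
Entropy is a state function; using a reversible isothermal path, ΔS_gas = nR ln(V₂/V₁) = 2.56 × 8.314 × ln(81.8/20.7) = 29.2 J/K.

ΔS_gas = 29.2 J/K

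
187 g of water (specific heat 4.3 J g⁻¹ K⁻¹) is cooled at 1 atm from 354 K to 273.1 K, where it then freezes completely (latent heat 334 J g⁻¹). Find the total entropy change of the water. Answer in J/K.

Cooling step: ΔS₁ = m c ln(T_tr/T_i) = 187 × 4.3 × ln(273.1/354) = -208.6 J/K.
Phase change: ΔS₂ = −mL/T_tr = −187 × 334 / 273.1 = -228.7 J/K.
ΔS_total = (-208.6) + (-228.7) = -437 J/K.

ΔS = -437 J/K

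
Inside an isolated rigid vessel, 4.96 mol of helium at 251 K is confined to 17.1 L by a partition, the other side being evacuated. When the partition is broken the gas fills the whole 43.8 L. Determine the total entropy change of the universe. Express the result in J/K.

ΔS_universe = 38.8 J/K

For an ideal gas in free expansion Q = 0 and W = 0, so T is unchanged.
Entropy is a state function; using a reversible isothermal path, ΔS_gas = nR ln(V₂/V₁) = 4.96 × 8.314 × ln(43.8/17.1) = 38.8 J/K.
The insulated surroundings exchange no heat, so ΔS_surr = 0 and ΔS_universe = ΔS_gas.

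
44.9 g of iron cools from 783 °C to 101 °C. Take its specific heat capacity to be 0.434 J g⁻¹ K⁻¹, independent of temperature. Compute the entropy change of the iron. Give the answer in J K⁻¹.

ΔS = -20.2 J/K

In kelvin: T₁ = 1056.15 K, T₂ = 374.15 K. ΔS = ∫dQ_rev/T = m c ln(T₂/T₁) = 44.9 × 0.434 × ln(374.15/1056.15) = -20.2 J/K.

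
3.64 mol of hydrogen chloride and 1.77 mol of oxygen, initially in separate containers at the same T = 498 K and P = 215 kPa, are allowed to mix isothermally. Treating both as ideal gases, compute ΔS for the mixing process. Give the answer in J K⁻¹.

ΔS_mix = 28.4 J/K

Mole fractions: x_A = 3.64/5.41 = 0.673, x_B = 0.327.
ΔS_mix = −R(n_A ln x_A + n_B ln x_B) = −8.314 × (3.64 ln 0.673 + 1.77 ln 0.327) = 28.4 J/K.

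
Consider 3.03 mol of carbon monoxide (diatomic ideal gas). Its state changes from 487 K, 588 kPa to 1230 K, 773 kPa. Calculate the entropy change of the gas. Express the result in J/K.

ΔS = nC_p ln(T₂/T₁) − nR ln(P₂/P₁), with C_p = 7R/2 = 29.1 J mol⁻¹ K⁻¹ for a diatomic ideal gas.
ΔS = 3.03 × [29.1 × ln(1230/487) − 8.314 × ln(773/588)] = 74.8 J/K.

ΔS = 74.8 J/K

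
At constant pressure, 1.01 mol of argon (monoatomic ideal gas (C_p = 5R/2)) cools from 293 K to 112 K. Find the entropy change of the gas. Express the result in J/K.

ΔS = -20.2 J/K

At constant pressure, ΔS = nC_p ln(T₂/T₁) with C_p = 5R/2 = 20.79 J mol⁻¹ K⁻¹.
ΔS = 1.01 × 20.79 × ln(112/293) = -20.2 J/K.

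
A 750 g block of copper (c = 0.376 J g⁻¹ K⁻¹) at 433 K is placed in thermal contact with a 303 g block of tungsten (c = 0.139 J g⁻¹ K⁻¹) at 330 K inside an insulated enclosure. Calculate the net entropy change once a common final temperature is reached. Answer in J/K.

Energy balance: T_f = (m₁c₁T₁ + m₂c₂T₂)/(m₁c₁ + m₂c₂) = 419.62 K.
ΔS₁ = m₁c₁ ln(T_f/T₁) = 282 × ln(419.62/433) = -8.8543 J/K.
ΔS₂ = m₂c₂ ln(T_f/T₂) = 42.117 × ln(419.62/330) = 10.118 J/K.
ΔS_total = -8.8543 + 10.118 = 1.26 J/K.

ΔS_total = 1.26 J/K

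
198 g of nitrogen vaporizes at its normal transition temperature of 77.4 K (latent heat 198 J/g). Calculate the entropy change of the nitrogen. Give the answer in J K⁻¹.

Heat absorbed by the substance: Q = mL = 198 × 198 = 39204 J.
At constant T, ΔS = Q_rev/T = 39204 / 77.4 = 507 J/K.

ΔS = 507 J/K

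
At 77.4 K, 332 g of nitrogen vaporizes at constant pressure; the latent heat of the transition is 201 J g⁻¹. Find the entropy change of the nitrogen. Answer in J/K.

Heat absorbed by the substance: Q = mL = 332 × 201 = 66732 J.
At constant T, ΔS = Q_rev/T = 66732 / 77.4 = 862 J/K.

ΔS = 862 J/K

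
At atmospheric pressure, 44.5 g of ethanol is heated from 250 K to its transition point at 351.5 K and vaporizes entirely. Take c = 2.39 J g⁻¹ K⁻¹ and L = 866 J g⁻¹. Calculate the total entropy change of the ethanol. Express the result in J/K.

ΔS = 146 J/K

Warming step: ΔS₁ = m c ln(T_tr/T_i) = 44.5 × 2.39 × ln(351.5/250) = 36.24 J/K.
Phase change: ΔS₂ = +mL/T_tr = 44.5 × 866 / 351.5 = 109.6 J/K.
ΔS_total = (36.24) + (109.6) = 146 J/K.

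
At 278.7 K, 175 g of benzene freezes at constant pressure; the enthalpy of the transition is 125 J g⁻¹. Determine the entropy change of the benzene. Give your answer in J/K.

Heat released by the substance: Q = −mL = −175 × 125 = −21875 J.
At constant T, ΔS = Q_rev/T = −21875 / 278.7 = -78.5 J/K.

ΔS = -78.5 J/K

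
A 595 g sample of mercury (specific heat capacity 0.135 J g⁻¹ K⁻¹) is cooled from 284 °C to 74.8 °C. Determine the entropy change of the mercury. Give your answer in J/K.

ΔS = -37.8 J/K

In kelvin: T₁ = 557.15 K, T₂ = 347.95 K. ΔS = ∫dQ_rev/T = m c ln(T₂/T₁) = 595 × 0.135 × ln(347.95/557.15) = -37.8 J/K.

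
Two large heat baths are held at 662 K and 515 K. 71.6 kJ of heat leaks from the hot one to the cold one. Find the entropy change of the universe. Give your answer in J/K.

ΔS_hot = −Q/T_H = −71600/662 = -108.16 J/K and ΔS_cold = +Q/T_C = 71600/515 = 139.03 J/K.
ΔS_total = -108.16 + 139.03 = 30.9 J/K, positive as the second law requires.

ΔS_total = 30.9 J/K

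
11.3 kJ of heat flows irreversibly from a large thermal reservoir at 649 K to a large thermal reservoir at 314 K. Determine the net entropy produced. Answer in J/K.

ΔS_hot = −Q/T_H = −11300/649 = -17.41 J/K and ΔS_cold = +Q/T_C = 11300/314 = 35.99 J/K.
ΔS_total = -17.41 + 35.99 = 18.6 J/K, positive as the second law requires.

ΔS_total = 18.6 J/K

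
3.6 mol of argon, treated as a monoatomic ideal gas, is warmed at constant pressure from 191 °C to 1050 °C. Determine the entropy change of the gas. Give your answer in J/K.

In kelvin: T₁ = 464.15 K, T₂ = 1323.15 K. At constant pressure, ΔS = nC_p ln(T₂/T₁) with C_p = 5R/2 = 20.79 J mol⁻¹ K⁻¹.
ΔS = 3.6 × 20.79 × ln(1323.15/464.15) = 78.4 J/K.

ΔS = 78.4 J/K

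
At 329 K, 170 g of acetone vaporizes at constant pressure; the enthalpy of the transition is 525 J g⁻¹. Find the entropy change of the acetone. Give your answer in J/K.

Heat absorbed by the substance: Q = mL = 170 × 525 = 89250 J.
At constant T, ΔS = Q_rev/T = 89250 / 329 = 271 J/K.

ΔS = 271 J/K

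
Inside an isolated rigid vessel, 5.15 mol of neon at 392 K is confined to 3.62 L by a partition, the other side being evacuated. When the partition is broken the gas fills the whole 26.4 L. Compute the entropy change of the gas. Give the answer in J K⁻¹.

For an ideal gas in free expansion Q = 0 and W = 0, so T is unchanged.
Entropy is a state function; using a reversible isothermal path, ΔS_gas = nR ln(V₂/V₁) = 5.15 × 8.314 × ln(26.4/3.62) = 85.1 J/K.

ΔS_gas = 85.1 J/K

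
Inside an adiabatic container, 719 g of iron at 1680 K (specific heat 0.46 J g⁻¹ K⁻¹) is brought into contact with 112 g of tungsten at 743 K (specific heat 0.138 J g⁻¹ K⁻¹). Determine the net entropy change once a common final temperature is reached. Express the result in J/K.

ΔS_total = 3.88 J/K

Energy balance: T_f = (m₁c₁T₁ + m₂c₂T₂)/(m₁c₁ + m₂c₂) = 1638.2 K.
ΔS₁ = m₁c₁ ln(T_f/T₁) = 330.74 × ln(1638.2/1680) = -8.34 J/K.
ΔS₂ = m₂c₂ ln(T_f/T₂) = 15.456 × ln(1638.2/743) = 12.22 J/K.
ΔS_total = -8.34 + 12.22 = 3.88 J/K.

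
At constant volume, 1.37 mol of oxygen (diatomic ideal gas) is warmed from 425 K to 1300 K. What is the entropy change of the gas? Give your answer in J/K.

ΔS = 31.8 J/K

At constant volume, ΔS = nC_V ln(T₂/T₁) with C_V = 5R/2 = 20.79 J mol⁻¹ K⁻¹.
ΔS = 1.37 × 20.79 × ln(1300/425) = 31.8 J/K.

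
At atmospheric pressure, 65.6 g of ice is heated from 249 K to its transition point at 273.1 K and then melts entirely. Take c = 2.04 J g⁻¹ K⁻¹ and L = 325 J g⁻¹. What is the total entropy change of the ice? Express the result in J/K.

Warming step: ΔS₁ = m c ln(T_tr/T_i) = 65.6 × 2.04 × ln(273.1/249) = 12.36 J/K.
Phase change: ΔS₂ = +mL/T_tr = 65.6 × 325 / 273.1 = 78.07 J/K.
ΔS_total = (12.36) + (78.07) = 90.4 J/K.

ΔS = 90.4 J/K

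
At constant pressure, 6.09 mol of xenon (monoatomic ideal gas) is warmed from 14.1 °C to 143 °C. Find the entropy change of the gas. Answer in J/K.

In kelvin: T₁ = 287.25 K, T₂ = 416.15 K. At constant pressure, ΔS = nC_p ln(T₂/T₁) with C_p = 5R/2 = 20.79 J mol⁻¹ K⁻¹.
ΔS = 6.09 × 20.79 × ln(416.15/287.25) = 46.9 J/K.

ΔS = 46.9 J/K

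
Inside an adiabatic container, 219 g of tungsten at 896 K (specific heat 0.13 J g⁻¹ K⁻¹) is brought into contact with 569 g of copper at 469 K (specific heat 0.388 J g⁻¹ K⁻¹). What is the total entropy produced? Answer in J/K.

Energy balance: T_f = (m₁c₁T₁ + m₂c₂T₂)/(m₁c₁ + m₂c₂) = 517.77 K.
ΔS₁ = m₁c₁ ln(T_f/T₁) = 28.47 × ln(517.77/896) = -15.61 J/K.
ΔS₂ = m₂c₂ ln(T_f/T₂) = 220.772 × ln(517.77/469) = 21.84 J/K.
ΔS_total = -15.61 + 21.84 = 6.23 J/K.

ΔS_total = 6.23 J/K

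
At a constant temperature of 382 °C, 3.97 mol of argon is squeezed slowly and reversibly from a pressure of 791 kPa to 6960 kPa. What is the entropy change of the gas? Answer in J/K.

ΔS_gas = -71.8 J/K

For an isothermal ideal gas ΔS_gas = nR ln(P₁/P₂) = 3.97 × 8.314 × ln(791/6960) = -71.8 J/K.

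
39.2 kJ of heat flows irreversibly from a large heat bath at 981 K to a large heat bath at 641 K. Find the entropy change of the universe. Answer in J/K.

ΔS_total = 21.2 J/K

ΔS_hot = −Q/T_H = −39200/981 = -39.96 J/K and ΔS_cold = +Q/T_C = 39200/641 = 61.15 J/K.
ΔS_total = -39.96 + 61.15 = 21.2 J/K, positive as the second law requires.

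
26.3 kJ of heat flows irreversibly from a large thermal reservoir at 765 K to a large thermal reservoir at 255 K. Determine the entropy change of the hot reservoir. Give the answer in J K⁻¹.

The hot reservoir loses heat Q, so ΔS_hot = −Q/T_H = −26300/765 = -34.4 J/K.

ΔS_hot = -34.4 J/K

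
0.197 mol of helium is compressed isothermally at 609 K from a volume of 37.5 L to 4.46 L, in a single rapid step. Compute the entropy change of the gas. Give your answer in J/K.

ΔS_gas = -3.49 J/K

Entropy is a state function, so ΔS_gas depends only on the end states.
For an isothermal ideal gas ΔS_gas = nR ln(V₂/V₁) = 0.197 × 8.314 × ln(4.46/37.5) = -3.49 J/K.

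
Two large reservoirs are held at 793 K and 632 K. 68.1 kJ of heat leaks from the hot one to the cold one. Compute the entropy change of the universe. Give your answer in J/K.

ΔS_total = 21.9 J/K

ΔS_hot = −Q/T_H = −68100/793 = -85.88 J/K and ΔS_cold = +Q/T_C = 68100/632 = 107.8 J/K.
ΔS_total = -85.88 + 107.8 = 21.9 J/K, positive as the second law requires.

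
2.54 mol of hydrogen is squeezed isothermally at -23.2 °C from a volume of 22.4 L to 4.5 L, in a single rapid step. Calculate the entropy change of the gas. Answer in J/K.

Entropy is a state function, so ΔS_gas depends only on the end states.
For an isothermal ideal gas ΔS_gas = nR ln(V₂/V₁) = 2.54 × 8.314 × ln(4.5/22.4) = -33.9 J/K.

ΔS_gas = -33.9 J/K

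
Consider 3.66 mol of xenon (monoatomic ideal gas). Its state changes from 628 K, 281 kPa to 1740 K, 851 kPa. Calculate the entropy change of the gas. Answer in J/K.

ΔS = 43.8 J/K

ΔS = nC_p ln(T₂/T₁) − nR ln(P₂/P₁), with C_p = 5R/2 = 20.79 J mol⁻¹ K⁻¹ for a monoatomic ideal gas.
ΔS = 3.66 × [20.79 × ln(1740/628) − 8.314 × ln(851/281)] = 43.8 J/K.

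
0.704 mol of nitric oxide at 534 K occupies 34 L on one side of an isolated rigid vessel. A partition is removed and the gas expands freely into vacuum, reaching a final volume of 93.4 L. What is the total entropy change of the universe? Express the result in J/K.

ΔS_universe = 5.91 J/K

For an ideal gas in free expansion Q = 0 and W = 0, so T is unchanged.
Entropy is a state function; using a reversible isothermal path, ΔS_gas = nR ln(V₂/V₁) = 0.704 × 8.314 × ln(93.4/34) = 5.91 J/K.
The insulated surroundings exchange no heat, so ΔS_surr = 0 and ΔS_universe = ΔS_gas.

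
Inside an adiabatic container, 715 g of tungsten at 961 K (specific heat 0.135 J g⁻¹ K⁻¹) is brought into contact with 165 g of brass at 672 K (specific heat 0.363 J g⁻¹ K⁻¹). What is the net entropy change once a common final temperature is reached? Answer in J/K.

Energy balance: T_f = (m₁c₁T₁ + m₂c₂T₂)/(m₁c₁ + m₂c₂) = 850.34 K.
ΔS₁ = m₁c₁ ln(T_f/T₁) = 96.525 × ln(850.34/961) = -11.81 J/K.
ΔS₂ = m₂c₂ ln(T_f/T₂) = 59.895 × ln(850.34/672) = 14.1 J/K.
ΔS_total = -11.81 + 14.1 = 2.29 J/K.

ΔS_total = 2.29 J/K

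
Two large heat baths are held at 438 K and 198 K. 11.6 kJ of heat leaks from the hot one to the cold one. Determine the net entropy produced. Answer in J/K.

ΔS_hot = −Q/T_H = −11600/438 = -26.48 J/K and ΔS_cold = +Q/T_C = 11600/198 = 58.59 J/K.
ΔS_total = -26.48 + 58.59 = 32.1 J/K, positive as the second law requires.

ΔS_total = 32.1 J/K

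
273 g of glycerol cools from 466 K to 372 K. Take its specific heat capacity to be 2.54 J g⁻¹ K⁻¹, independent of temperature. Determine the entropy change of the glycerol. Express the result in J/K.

ΔS = -156 J/K

ΔS = ∫dQ_rev/T = m c ln(T₂/T₁) = 273 × 2.54 × ln(372/466) = -156 J/K.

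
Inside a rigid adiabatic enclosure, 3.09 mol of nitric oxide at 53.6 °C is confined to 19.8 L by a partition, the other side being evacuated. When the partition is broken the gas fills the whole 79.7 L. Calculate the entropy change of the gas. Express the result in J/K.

For an ideal gas in free expansion Q = 0 and W = 0, so T is unchanged.
Entropy is a state function; using a reversible isothermal path, ΔS_gas = nR ln(V₂/V₁) = 3.09 × 8.314 × ln(79.7/19.8) = 35.8 J/K.

ΔS_gas = 35.8 J/K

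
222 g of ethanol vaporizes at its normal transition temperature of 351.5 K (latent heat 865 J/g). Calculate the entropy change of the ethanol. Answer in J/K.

ΔS = 546 J/K

Heat absorbed by the substance: Q = mL = 222 × 865 = 192030 J.
At constant T, ΔS = Q_rev/T = 192030 / 351.5 = 546 J/K.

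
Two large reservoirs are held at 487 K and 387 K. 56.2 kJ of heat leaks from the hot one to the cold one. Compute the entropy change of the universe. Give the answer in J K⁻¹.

ΔS_total = 29.8 J/K

ΔS_hot = −Q/T_H = −56200/487 = -115.4 J/K and ΔS_cold = +Q/T_C = 56200/387 = 145.2 J/K.
ΔS_total = -115.4 + 145.2 = 29.8 J/K, positive as the second law requires.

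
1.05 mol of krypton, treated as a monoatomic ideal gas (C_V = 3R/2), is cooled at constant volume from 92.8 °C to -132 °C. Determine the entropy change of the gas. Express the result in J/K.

ΔS = -12.5 J/K

In kelvin: T₁ = 365.95 K, T₂ = 141.15 K. At constant volume, ΔS = nC_V ln(T₂/T₁) with C_V = 3R/2 = 12.47 J mol⁻¹ K⁻¹.
ΔS = 1.05 × 12.47 × ln(141.15/365.95) = -12.5 J/K.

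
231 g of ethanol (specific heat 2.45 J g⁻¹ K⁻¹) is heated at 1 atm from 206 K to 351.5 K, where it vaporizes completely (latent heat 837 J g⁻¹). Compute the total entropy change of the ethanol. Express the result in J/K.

ΔS = 852 J/K

Warming step: ΔS₁ = m c ln(T_tr/T_i) = 231 × 2.45 × ln(351.5/206) = 302.4 J/K.
Phase change: ΔS₂ = +mL/T_tr = 231 × 837 / 351.5 = 550.1 J/K.
ΔS_total = (302.4) + (550.1) = 852 J/K.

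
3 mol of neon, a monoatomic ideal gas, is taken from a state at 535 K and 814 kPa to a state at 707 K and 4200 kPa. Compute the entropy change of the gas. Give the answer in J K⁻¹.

ΔS = nC_p ln(T₂/T₁) − nR ln(P₂/P₁), with C_p = 5R/2 = 20.79 J mol⁻¹ K⁻¹ for a monoatomic ideal gas.
ΔS = 3 × [20.79 × ln(707/535) − 8.314 × ln(4200/814)] = -23.5 J/K.

ΔS = -23.5 J/K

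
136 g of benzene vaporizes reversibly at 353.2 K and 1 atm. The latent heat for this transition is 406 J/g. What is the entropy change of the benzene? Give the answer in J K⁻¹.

Heat absorbed by the substance: Q = mL = 136 × 406 = 55216 J.
At constant T, ΔS = Q_rev/T = 55216 / 353.2 = 156 J/K.

ΔS = 156 J/K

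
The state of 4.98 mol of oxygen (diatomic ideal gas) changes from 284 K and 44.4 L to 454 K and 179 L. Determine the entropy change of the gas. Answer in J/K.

Entropy is a state function: ΔS = nC_V ln(T₂/T₁) + nR ln(V₂/V₁), with C_V = 5R/2 = 20.79 J mol⁻¹ K⁻¹ for a diatomic ideal gas.
ΔS = 4.98 × [20.79 × ln(454/284) + 8.314 × ln(179/44.4)] = 106 J/K.

ΔS = 106 J/K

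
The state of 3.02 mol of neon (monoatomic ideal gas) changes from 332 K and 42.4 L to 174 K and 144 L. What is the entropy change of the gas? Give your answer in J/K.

ΔS = 6.37 J/K

Entropy is a state function: ΔS = nC_V ln(T₂/T₁) + nR ln(V₂/V₁), with C_V = 3R/2 = 12.47 J mol⁻¹ K⁻¹ for a monoatomic ideal gas.
ΔS = 3.02 × [12.47 × ln(174/332) + 8.314 × ln(144/42.4)] = 6.37 J/K.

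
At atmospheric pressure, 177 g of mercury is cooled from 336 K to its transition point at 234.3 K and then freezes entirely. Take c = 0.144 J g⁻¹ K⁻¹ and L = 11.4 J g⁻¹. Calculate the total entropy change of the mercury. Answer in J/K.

Cooling step: ΔS₁ = m c ln(T_tr/T_i) = 177 × 0.144 × ln(234.3/336) = -9.189 J/K.
Phase change: ΔS₂ = −mL/T_tr = −177 × 11.4 / 234.3 = -8.612 J/K.
ΔS_total = (-9.189) + (-8.612) = -17.8 J/K.

ΔS = -17.8 J/K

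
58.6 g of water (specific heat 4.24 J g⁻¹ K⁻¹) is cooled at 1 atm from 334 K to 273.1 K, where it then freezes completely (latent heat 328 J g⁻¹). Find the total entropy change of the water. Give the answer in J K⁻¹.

ΔS = -120 J/K

Cooling step: ΔS₁ = m c ln(T_tr/T_i) = 58.6 × 4.24 × ln(273.1/334) = -50.02 J/K.
Phase change: ΔS₂ = −mL/T_tr = −58.6 × 328 / 273.1 = -70.38 J/K.
ΔS_total = (-50.02) + (-70.38) = -120 J/K.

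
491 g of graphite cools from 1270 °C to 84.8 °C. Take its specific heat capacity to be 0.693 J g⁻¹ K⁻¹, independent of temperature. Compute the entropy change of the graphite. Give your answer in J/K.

ΔS = -497 J/K

In kelvin: T₁ = 1543.15 K, T₂ = 357.95 K. ΔS = ∫dQ_rev/T = m c ln(T₂/T₁) = 491 × 0.693 × ln(357.95/1543.15) = -497 J/K.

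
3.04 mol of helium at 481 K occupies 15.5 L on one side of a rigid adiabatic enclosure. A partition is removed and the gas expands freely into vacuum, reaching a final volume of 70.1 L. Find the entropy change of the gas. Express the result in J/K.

ΔS_gas = 38.1 J/K

For an ideal gas in free expansion Q = 0 and W = 0, so T is unchanged.
Entropy is a state function; using a reversible isothermal path, ΔS_gas = nR ln(V₂/V₁) = 3.04 × 8.314 × ln(70.1/15.5) = 38.1 J/K.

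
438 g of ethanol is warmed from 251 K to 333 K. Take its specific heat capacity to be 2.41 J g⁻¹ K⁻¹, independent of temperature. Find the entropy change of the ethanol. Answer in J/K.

ΔS = ∫dQ_rev/T = m c ln(T₂/T₁) = 438 × 2.41 × ln(333/251) = 298 J/K.

ΔS = 298 J/K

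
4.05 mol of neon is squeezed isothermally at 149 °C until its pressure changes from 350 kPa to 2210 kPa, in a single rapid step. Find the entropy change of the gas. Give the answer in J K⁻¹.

ΔS_gas = -62.1 J/K

Entropy is a state function, so ΔS_gas depends only on the end states.
For an isothermal ideal gas ΔS_gas = nR ln(P₁/P₂) = 4.05 × 8.314 × ln(350/2210) = -62.1 J/K.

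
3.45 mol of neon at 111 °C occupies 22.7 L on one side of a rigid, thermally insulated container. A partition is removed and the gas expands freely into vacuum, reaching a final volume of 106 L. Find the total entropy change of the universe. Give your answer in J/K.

ΔS_universe = 44.2 J/K

For an ideal gas in free expansion Q = 0 and W = 0, so T is unchanged.
Entropy is a state function; using a reversible isothermal path, ΔS_gas = nR ln(V₂/V₁) = 3.45 × 8.314 × ln(106/22.7) = 44.2 J/K.
The insulated surroundings exchange no heat, so ΔS_surr = 0 and ΔS_universe = ΔS_gas.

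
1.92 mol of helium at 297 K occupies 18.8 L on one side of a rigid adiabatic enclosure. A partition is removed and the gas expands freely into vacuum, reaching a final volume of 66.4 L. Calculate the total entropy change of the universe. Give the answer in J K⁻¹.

For an ideal gas in free expansion Q = 0 and W = 0, so T is unchanged.
Entropy is a state function; using a reversible isothermal path, ΔS_gas = nR ln(V₂/V₁) = 1.92 × 8.314 × ln(66.4/18.8) = 20.1 J/K.
The insulated surroundings exchange no heat, so ΔS_surr = 0 and ΔS_universe = ΔS_gas.

ΔS_universe = 20.1 J/K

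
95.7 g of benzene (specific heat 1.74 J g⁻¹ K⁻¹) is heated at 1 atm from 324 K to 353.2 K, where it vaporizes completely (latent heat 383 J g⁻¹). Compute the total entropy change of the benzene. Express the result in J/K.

Warming step: ΔS₁ = m c ln(T_tr/T_i) = 95.7 × 1.74 × ln(353.2/324) = 14.37 J/K.
Phase change: ΔS₂ = +mL/T_tr = 95.7 × 383 / 353.2 = 103.8 J/K.
ΔS_total = (14.37) + (103.8) = 118 J/K.

ΔS = 118 J/K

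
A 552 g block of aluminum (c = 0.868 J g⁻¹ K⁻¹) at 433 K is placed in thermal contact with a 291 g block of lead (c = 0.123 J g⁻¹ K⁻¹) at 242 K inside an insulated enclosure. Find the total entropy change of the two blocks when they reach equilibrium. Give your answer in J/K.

Energy balance: T_f = (m₁c₁T₁ + m₂c₂T₂)/(m₁c₁ + m₂c₂) = 419.72 K.
ΔS₁ = m₁c₁ ln(T_f/T₁) = 479.136 × ln(419.72/433) = -14.92 J/K.
ΔS₂ = m₂c₂ ln(T_f/T₂) = 35.793 × ln(419.72/242) = 19.71 J/K.
ΔS_total = -14.92 + 19.71 = 4.79 J/K.

ΔS_total = 4.79 J/K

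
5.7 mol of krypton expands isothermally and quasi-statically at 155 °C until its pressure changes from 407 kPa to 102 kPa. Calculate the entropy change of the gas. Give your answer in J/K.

For an isothermal ideal gas ΔS_gas = nR ln(P₁/P₂) = 5.7 × 8.314 × ln(407/102) = 65.6 J/K.

ΔS_gas = 65.6 J/K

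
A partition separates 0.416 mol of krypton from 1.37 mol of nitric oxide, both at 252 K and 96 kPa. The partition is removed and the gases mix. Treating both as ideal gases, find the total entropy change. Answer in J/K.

ΔS_mix = 8.06 J/K

Mole fractions: x_A = 0.416/1.79 = 0.233, x_B = 0.767.
ΔS_mix = −R(n_A ln x_A + n_B ln x_B) = −8.314 × (0.416 ln 0.233 + 1.37 ln 0.767) = 8.06 J/K.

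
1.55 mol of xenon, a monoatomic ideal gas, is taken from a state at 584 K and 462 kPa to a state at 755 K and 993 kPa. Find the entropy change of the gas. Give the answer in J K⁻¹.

ΔS = -1.59 J/K

ΔS = nC_p ln(T₂/T₁) − nR ln(P₂/P₁), with C_p = 5R/2 = 20.79 J mol⁻¹ K⁻¹ for a monoatomic ideal gas.
ΔS = 1.55 × [20.79 × ln(755/584) − 8.314 × ln(993/462)] = -1.59 J/K.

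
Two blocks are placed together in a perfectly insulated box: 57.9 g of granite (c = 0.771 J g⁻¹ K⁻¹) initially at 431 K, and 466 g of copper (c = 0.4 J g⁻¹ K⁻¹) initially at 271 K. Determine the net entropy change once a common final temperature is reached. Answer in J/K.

ΔS_total = 4.25 J/K

Energy balance: T_f = (m₁c₁T₁ + m₂c₂T₂)/(m₁c₁ + m₂c₂) = 301.91 K.
ΔS₁ = m₁c₁ ln(T_f/T₁) = 44.6409 × ln(301.91/431) = -15.89 J/K.
ΔS₂ = m₂c₂ ln(T_f/T₂) = 186.4 × ln(301.91/271) = 20.14 J/K.
ΔS_total = -15.89 + 20.14 = 4.25 J/K.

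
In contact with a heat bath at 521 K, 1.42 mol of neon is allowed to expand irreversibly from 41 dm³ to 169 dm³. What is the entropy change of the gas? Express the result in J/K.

ΔS_gas = 16.7 J/K

Entropy is a state function, so ΔS_gas depends only on the end states.
For an isothermal ideal gas ΔS_gas = nR ln(V₂/V₁) = 1.42 × 8.314 × ln(169/41) = 16.7 J/K.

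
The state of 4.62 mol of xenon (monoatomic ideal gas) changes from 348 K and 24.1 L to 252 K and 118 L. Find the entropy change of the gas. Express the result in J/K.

Entropy is a state function: ΔS = nC_V ln(T₂/T₁) + nR ln(V₂/V₁), with C_V = 3R/2 = 12.47 J mol⁻¹ K⁻¹ for a monoatomic ideal gas.
ΔS = 4.62 × [12.47 × ln(252/348) + 8.314 × ln(118/24.1)] = 42.4 J/K.

ΔS = 42.4 J/K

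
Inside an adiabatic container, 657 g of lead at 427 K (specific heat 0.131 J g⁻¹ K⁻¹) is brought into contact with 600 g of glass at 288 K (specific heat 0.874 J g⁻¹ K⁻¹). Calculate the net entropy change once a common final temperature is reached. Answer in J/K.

ΔS_total = 6.29 J/K

Energy balance: T_f = (m₁c₁T₁ + m₂c₂T₂)/(m₁c₁ + m₂c₂) = 307.6 K.
ΔS₁ = m₁c₁ ln(T_f/T₁) = 86.067 × ln(307.6/427) = -28.23 J/K.
ΔS₂ = m₂c₂ ln(T_f/T₂) = 524.4 × ln(307.6/288) = 34.52 J/K.
ΔS_total = -28.23 + 34.52 = 6.29 J/K.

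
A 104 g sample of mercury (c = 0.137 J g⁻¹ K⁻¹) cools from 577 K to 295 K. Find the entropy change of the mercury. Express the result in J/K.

ΔS = -9.56 J/K

ΔS = ∫dQ_rev/T = m c ln(T₂/T₁) = 104 × 0.137 × ln(295/577) = -9.56 J/K.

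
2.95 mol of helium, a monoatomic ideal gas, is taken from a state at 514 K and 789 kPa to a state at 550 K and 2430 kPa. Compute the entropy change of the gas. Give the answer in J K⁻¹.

ΔS = -23.4 J/K

ΔS = nC_p ln(T₂/T₁) − nR ln(P₂/P₁), with C_p = 5R/2 = 20.79 J mol⁻¹ K⁻¹ for a monoatomic ideal gas.
ΔS = 2.95 × [20.79 × ln(550/514) − 8.314 × ln(2430/789)] = -23.4 J/K.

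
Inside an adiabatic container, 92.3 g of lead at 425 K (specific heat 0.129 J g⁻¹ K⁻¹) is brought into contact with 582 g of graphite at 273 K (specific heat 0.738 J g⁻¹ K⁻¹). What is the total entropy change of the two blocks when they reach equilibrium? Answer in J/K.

Energy balance: T_f = (m₁c₁T₁ + m₂c₂T₂)/(m₁c₁ + m₂c₂) = 277.1 K.
ΔS₁ = m₁c₁ ln(T_f/T₁) = 11.9067 × ln(277.1/425) = -5.093 J/K.
ΔS₂ = m₂c₂ ln(T_f/T₂) = 429.516 × ln(277.1/273) = 6.403 J/K.
ΔS_total = -5.093 + 6.403 = 1.31 J/K.

ΔS_total = 1.31 J/K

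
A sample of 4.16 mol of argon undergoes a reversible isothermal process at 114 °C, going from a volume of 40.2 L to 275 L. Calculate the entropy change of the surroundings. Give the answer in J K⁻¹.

ΔS_surr = -66.5 J/K

For an isothermal ideal gas ΔS_gas = nR ln(V₂/V₁) = 4.16 × 8.314 × ln(275/40.2) = 66.5 J/K.
The process is reversible, so ΔS_surr = −ΔS_gas = -66.5 J/K and ΔS_universe = 0.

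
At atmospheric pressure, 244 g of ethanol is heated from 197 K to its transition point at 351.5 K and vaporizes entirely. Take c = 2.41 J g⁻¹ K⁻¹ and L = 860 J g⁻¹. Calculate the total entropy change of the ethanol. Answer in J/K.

ΔS = 937 J/K

Warming step: ΔS₁ = m c ln(T_tr/T_i) = 244 × 2.41 × ln(351.5/197) = 340.48 J/K.
Phase change: ΔS₂ = +mL/T_tr = 244 × 860 / 351.5 = 596.98 J/K.
ΔS_total = (340.48) + (596.98) = 937 J/K.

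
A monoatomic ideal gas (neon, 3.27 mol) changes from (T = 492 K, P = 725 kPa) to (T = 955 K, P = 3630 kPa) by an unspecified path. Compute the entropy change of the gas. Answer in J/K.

ΔS = 1.28 J/K

ΔS = nC_p ln(T₂/T₁) − nR ln(P₂/P₁), with C_p = 5R/2 = 20.79 J mol⁻¹ K⁻¹ for a monoatomic ideal gas.
ΔS = 3.27 × [20.79 × ln(955/492) − 8.314 × ln(3630/725)] = 1.28 J/K.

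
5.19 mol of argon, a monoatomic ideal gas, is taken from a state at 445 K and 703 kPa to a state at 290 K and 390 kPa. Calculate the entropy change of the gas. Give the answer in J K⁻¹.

ΔS = -20.8 J/K

ΔS = nC_p ln(T₂/T₁) − nR ln(P₂/P₁), with C_p = 5R/2 = 20.79 J mol⁻¹ K⁻¹ for a monoatomic ideal gas.
ΔS = 5.19 × [20.79 × ln(290/445) − 8.314 × ln(390/703)] = -20.8 J/K.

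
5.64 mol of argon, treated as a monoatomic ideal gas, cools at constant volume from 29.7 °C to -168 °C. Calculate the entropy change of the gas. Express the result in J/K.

ΔS = -74.4 J/K

In kelvin: T₁ = 302.85 K, T₂ = 105.15 K. At constant volume, ΔS = nC_V ln(T₂/T₁) with C_V = 3R/2 = 12.47 J mol⁻¹ K⁻¹.
ΔS = 5.64 × 12.47 × ln(105.15/302.85) = -74.4 J/K.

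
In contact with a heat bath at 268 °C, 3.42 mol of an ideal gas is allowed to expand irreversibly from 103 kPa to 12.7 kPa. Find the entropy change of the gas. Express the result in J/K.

Entropy is a state function, so ΔS_gas depends only on the end states.
For an isothermal ideal gas ΔS_gas = nR ln(P₁/P₂) = 3.42 × 8.314 × ln(103/12.7) = 59.5 J/K.

ΔS_gas = 59.5 J/K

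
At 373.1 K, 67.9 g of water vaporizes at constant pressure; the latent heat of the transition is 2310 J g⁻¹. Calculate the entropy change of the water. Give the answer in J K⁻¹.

ΔS = 420 J/K

Heat absorbed by the substance: Q = mL = 67.9 × 2310 = 156849 J.
At constant T, ΔS = Q_rev/T = 156849 / 373.1 = 420 J/K.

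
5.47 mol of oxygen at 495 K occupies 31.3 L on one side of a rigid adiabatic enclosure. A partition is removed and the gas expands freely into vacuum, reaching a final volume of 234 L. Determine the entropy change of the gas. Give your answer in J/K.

ΔS_gas = 91.5 J/K

No heat is exchanged and no work is done, so the ideal-gas temperature stays constant.
Entropy is a state function; using a reversible isothermal path, ΔS_gas = nR ln(V₂/V₁) = 5.47 × 8.314 × ln(234/31.3) = 91.5 J/K.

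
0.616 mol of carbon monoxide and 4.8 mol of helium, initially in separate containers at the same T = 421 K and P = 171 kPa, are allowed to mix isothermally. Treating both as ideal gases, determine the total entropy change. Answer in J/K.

ΔS_mix = 16 J/K

Mole fractions: x_A = 0.616/5.42 = 0.114, x_B = 0.886.
ΔS_mix = −R(n_A ln x_A + n_B ln x_B) = −8.314 × (0.616 ln 0.114 + 4.8 ln 0.886) = 16 J/K.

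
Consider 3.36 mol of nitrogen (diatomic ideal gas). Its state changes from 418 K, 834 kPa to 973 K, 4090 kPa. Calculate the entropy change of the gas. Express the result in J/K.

ΔS = nC_p ln(T₂/T₁) − nR ln(P₂/P₁), with C_p = 7R/2 = 29.1 J mol⁻¹ K⁻¹ for a diatomic ideal gas.
ΔS = 3.36 × [29.1 × ln(973/418) − 8.314 × ln(4090/834)] = 38.2 J/K.

ΔS = 38.2 J/K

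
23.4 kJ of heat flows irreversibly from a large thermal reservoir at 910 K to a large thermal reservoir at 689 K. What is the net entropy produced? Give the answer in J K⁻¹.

ΔS_hot = −Q/T_H = −23400/910 = -25.71 J/K and ΔS_cold = +Q/T_C = 23400/689 = 33.96 J/K.
ΔS_total = -25.71 + 33.96 = 8.25 J/K, positive as the second law requires.

ΔS_total = 8.25 J/K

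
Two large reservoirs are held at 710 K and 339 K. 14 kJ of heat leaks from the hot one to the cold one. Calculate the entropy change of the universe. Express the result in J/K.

ΔS_hot = −Q/T_H = −14000/710 = -19.72 J/K and ΔS_cold = +Q/T_C = 14000/339 = 41.3 J/K.
ΔS_total = -19.72 + 41.3 = 21.6 J/K, positive as the second law requires.

ΔS_total = 21.6 J/K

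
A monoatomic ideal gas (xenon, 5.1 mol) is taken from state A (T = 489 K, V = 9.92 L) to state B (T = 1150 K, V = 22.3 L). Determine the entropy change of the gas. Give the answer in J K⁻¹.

Entropy is a state function: ΔS = nC_V ln(T₂/T₁) + nR ln(V₂/V₁), with C_V = 3R/2 = 12.47 J mol⁻¹ K⁻¹ for a monoatomic ideal gas.
ΔS = 5.1 × [12.47 × ln(1150/489) + 8.314 × ln(22.3/9.92)] = 88.7 J/K.

ΔS = 88.7 J/K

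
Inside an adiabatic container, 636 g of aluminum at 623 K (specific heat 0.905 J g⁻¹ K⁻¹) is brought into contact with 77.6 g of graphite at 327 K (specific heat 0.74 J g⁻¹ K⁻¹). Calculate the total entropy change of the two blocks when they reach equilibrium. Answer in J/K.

Energy balance: T_f = (m₁c₁T₁ + m₂c₂T₂)/(m₁c₁ + m₂c₂) = 596.15 K.
ΔS₁ = m₁c₁ ln(T_f/T₁) = 575.58 × ln(596.15/623) = -25.359 J/K.
ΔS₂ = m₂c₂ ln(T_f/T₂) = 57.424 × ln(596.15/327) = 34.485 J/K.
ΔS_total = -25.359 + 34.485 = 9.13 J/K.

ΔS_total = 9.13 J/K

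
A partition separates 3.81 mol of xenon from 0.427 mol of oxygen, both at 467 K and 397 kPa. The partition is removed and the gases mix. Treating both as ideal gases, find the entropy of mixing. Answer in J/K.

ΔS_mix = 11.5 J/K

Mole fractions: x_A = 3.81/4.24 = 0.899, x_B = 0.101.
ΔS_mix = −R(n_A ln x_A + n_B ln x_B) = −8.314 × (3.81 ln 0.899 + 0.427 ln 0.101) = 11.5 J/K.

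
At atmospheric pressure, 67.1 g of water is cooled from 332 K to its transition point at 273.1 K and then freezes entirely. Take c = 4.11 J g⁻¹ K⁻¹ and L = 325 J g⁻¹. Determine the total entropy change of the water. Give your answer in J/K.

Cooling step: ΔS₁ = m c ln(T_tr/T_i) = 67.1 × 4.11 × ln(273.1/332) = -53.86 J/K.
Phase change: ΔS₂ = −mL/T_tr = −67.1 × 325 / 273.1 = -79.85 J/K.
ΔS_total = (-53.86) + (-79.85) = -134 J/K.

ΔS = -134 J/K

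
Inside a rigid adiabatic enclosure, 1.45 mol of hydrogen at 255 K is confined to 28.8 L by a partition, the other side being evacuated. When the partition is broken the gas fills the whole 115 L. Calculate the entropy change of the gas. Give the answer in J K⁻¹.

ΔS_gas = 16.7 J/K

No heat is exchanged and no work is done, so the ideal-gas temperature stays constant.
Entropy is a state function; using a reversible isothermal path, ΔS_gas = nR ln(V₂/V₁) = 1.45 × 8.314 × ln(115/28.8) = 16.7 J/K.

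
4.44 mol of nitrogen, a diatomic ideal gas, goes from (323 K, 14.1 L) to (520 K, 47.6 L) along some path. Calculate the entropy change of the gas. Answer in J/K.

ΔS = 88.9 J/K

Entropy is a state function: ΔS = nC_V ln(T₂/T₁) + nR ln(V₂/V₁), with C_V = 5R/2 = 20.79 J mol⁻¹ K⁻¹ for a diatomic ideal gas.
ΔS = 4.44 × [20.79 × ln(520/323) + 8.314 × ln(47.6/14.1)] = 88.9 J/K.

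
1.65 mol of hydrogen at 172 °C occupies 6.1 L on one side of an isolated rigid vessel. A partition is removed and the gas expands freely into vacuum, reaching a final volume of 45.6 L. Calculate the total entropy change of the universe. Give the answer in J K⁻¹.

For an ideal gas in free expansion Q = 0 and W = 0, so T is unchanged.
Entropy is a state function; using a reversible isothermal path, ΔS_gas = nR ln(V₂/V₁) = 1.65 × 8.314 × ln(45.6/6.1) = 27.6 J/K.
The insulated surroundings exchange no heat, so ΔS_surr = 0 and ΔS_universe = ΔS_gas.

ΔS_universe = 27.6 J/K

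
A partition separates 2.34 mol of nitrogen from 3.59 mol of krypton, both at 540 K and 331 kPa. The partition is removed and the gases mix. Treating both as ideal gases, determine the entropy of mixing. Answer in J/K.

Mole fractions: x_A = 2.34/5.93 = 0.395, x_B = 0.605.
ΔS_mix = −R(n_A ln x_A + n_B ln x_B) = −8.314 × (2.34 ln 0.395 + 3.59 ln 0.605) = 33.1 J/K.

ΔS_mix = 33.1 J/K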